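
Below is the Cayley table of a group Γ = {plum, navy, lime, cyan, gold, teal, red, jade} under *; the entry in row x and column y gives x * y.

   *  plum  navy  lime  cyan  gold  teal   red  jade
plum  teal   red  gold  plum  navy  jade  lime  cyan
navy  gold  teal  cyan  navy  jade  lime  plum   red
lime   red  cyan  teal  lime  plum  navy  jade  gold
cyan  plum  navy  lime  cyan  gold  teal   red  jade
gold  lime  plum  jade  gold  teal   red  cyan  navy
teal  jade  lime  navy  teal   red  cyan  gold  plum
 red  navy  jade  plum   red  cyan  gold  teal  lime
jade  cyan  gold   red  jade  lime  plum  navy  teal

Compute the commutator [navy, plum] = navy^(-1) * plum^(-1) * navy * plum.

teal

Identity is cyan; from the table navy^(-1) = lime and plum^(-1) = jade.
lime * jade = gold
gold * navy = plum
plum * plum = teal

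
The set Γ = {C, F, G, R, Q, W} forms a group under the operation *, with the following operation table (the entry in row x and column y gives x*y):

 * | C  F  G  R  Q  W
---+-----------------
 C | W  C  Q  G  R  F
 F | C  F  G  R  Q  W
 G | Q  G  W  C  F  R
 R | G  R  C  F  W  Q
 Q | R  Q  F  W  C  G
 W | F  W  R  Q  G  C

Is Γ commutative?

Yes

Check whether the table is symmetric across its main diagonal.
Every entry (row x, col y) equals the entry (row y, col x), so Γ is abelian.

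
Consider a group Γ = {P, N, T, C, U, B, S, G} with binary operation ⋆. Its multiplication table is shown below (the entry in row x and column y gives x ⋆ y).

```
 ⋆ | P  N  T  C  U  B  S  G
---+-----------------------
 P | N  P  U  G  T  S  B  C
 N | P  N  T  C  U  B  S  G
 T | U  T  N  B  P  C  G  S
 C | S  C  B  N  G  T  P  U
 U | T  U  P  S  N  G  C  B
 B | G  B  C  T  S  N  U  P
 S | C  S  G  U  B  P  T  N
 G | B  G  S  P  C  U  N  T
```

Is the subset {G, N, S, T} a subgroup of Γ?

{G, N, S, T} contains the identity N.
Checking products: every product of two elements of {G, N, S, T} (read from the table) lies in {G, N, S, T}, so the set is closed.
In a finite group, a nonempty closed subset is a subgroup. So {G, N, S, T} ≤ Γ.

Yes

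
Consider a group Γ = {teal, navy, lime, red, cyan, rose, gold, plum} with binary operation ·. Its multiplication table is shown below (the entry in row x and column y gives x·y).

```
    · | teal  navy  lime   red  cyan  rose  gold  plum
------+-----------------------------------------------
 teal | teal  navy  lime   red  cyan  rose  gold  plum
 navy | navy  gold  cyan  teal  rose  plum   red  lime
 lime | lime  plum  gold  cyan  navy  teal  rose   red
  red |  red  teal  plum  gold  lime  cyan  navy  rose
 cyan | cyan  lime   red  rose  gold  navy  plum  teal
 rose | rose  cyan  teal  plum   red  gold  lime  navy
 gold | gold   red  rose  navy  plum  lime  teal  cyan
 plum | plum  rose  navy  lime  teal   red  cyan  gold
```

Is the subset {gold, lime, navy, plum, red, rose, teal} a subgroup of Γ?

gold·plum = cyan, which is not in {gold, lime, navy, plum, red, rose, teal}.
The subset is not closed under ·, so it is not a subgroup.

No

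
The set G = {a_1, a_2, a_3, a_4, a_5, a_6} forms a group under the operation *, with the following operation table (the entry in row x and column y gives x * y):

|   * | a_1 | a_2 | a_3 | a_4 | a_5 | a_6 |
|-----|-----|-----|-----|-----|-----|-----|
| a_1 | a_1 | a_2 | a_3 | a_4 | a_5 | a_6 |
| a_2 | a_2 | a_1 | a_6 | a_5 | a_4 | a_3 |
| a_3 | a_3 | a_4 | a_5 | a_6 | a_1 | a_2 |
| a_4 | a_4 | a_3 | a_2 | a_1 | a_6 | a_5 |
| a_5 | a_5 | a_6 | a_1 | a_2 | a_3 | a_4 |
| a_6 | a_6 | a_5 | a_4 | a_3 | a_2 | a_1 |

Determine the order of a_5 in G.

The identity element is a_1 (its row matches the header).
a_5^1 = a_5
a_5^2 = a_5 * a_5 = a_3
a_5^3 = a_3 * a_5 = a_1
The first power of a_5 equal to the identity is a_5^3, so ord(a_5) = 3.

3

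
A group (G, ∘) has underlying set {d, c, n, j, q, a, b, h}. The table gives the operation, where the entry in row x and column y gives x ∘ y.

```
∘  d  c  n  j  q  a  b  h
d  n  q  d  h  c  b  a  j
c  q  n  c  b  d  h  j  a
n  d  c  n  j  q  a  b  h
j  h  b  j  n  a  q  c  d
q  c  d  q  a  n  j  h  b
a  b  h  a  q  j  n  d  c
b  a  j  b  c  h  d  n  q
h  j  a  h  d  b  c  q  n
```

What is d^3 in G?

d^1 = d
d^2 = d ∘ d = n
d^3 = n ∘ d = d

d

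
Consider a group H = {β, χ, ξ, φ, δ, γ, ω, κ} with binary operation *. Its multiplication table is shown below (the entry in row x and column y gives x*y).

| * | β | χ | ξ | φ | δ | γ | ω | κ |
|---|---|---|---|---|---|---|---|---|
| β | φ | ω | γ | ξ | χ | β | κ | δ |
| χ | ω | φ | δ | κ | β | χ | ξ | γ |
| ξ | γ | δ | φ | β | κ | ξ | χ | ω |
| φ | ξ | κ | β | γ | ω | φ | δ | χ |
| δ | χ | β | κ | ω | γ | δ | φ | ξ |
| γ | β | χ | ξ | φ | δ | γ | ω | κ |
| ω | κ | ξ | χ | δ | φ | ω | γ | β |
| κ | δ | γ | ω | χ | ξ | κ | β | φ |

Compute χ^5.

χ^1 = χ
χ^2 = χ*χ = φ
χ^3 = φ*χ = κ
χ^4 = κ*χ = γ
χ^5 = γ*χ = χ

χ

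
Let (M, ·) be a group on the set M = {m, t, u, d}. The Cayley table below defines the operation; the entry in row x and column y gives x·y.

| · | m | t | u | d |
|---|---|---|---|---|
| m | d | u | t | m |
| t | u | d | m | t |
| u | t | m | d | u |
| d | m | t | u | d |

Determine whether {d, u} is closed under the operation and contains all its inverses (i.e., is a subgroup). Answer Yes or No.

{d, u} contains the identity d.
Checking products: every product of two elements of {d, u} (read from the table) lies in {d, u}, so the set is closed.
In a finite group, a nonempty closed subset is a subgroup. So {d, u} ≤ M.

Yes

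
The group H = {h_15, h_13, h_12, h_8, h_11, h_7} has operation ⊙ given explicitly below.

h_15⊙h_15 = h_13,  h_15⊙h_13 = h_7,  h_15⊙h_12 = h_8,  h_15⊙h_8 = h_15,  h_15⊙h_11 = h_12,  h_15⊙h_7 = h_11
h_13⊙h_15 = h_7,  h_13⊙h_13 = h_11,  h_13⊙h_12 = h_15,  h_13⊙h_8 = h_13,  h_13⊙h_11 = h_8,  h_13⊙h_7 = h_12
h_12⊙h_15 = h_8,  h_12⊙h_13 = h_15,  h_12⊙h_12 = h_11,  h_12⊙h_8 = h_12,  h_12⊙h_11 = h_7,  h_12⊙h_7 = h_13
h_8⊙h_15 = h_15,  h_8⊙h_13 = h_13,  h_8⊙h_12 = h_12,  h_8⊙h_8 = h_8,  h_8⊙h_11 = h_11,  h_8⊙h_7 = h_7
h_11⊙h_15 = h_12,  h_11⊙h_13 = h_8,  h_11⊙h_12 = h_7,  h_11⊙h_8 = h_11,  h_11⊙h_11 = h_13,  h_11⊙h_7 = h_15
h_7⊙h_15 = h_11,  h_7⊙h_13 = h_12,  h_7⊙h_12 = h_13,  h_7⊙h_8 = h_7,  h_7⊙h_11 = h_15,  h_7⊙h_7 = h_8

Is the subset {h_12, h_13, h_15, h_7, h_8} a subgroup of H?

h_15 ⊙ h_7 = h_11, which is not in {h_12, h_13, h_15, h_7, h_8}.
The subset is not closed under ⊙, so it is not a subgroup.

No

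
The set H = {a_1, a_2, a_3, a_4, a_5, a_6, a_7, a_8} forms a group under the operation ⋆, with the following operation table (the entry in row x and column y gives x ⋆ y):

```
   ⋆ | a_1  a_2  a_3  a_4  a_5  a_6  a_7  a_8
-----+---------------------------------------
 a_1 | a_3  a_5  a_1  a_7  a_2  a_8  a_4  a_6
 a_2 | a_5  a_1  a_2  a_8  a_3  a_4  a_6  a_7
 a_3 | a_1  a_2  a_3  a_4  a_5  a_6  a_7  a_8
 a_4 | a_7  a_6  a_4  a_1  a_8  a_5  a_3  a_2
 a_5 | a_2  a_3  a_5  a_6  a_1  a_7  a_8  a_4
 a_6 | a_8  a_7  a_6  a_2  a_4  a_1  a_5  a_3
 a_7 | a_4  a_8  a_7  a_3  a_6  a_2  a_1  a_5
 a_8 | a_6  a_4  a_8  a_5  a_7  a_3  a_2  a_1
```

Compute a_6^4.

a_6^1 = a_6
a_6^2 = a_6 ⋆ a_6 = a_1
a_6^3 = a_1 ⋆ a_6 = a_8
a_6^4 = a_8 ⋆ a_6 = a_3

a_3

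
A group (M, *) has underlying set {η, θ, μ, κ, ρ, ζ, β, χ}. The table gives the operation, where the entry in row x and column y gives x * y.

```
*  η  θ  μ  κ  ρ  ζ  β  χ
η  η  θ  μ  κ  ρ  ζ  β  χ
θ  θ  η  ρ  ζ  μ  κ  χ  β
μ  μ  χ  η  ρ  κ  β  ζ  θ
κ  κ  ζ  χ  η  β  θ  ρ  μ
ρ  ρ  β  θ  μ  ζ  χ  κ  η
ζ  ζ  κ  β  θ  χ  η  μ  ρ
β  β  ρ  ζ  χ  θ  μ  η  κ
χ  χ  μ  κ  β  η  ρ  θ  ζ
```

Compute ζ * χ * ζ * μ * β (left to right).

ρ

ζ * χ = ρ
ρ * ζ = χ
χ * μ = κ
κ * β = ρ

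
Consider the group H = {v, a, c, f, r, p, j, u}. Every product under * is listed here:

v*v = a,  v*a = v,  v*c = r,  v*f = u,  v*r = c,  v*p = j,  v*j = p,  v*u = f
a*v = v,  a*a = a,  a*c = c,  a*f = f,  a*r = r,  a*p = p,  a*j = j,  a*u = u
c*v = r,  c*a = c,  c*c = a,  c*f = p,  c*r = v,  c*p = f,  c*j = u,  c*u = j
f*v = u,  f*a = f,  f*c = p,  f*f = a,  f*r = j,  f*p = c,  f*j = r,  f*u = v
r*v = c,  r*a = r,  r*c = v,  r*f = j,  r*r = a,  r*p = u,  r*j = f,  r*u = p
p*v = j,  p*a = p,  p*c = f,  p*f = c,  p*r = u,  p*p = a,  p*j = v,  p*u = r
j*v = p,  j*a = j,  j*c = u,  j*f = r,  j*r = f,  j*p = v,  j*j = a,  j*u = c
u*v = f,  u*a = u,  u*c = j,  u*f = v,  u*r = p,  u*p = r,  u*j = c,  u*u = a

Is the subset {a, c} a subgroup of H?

{a, c} contains the identity a.
Checking products: every product of two elements of {a, c} (read from the table) lies in {a, c}, so the set is closed.
In a finite group, a nonempty closed subset is a subgroup. So {a, c} ≤ H.

Yes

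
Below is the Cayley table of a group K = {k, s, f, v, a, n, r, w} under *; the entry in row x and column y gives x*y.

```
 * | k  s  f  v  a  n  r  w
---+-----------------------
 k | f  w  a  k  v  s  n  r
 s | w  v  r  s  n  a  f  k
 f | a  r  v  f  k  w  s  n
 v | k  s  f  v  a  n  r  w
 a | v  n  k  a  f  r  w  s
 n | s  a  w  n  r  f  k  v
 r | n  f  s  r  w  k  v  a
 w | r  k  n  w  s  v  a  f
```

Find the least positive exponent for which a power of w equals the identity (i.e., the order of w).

4

The identity element is v (its row matches the header).
w^1 = w
w^2 = w*w = f
w^3 = f*w = n
w^4 = n*w = v
The first power of w equal to the identity is w^4, so ord(w) = 4.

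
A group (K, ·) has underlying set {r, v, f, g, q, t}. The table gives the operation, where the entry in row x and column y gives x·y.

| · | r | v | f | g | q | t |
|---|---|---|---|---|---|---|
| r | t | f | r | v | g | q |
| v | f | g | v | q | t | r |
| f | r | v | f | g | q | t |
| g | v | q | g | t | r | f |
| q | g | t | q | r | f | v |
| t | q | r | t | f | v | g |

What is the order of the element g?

3

The identity element is f (its row matches the header).
g^1 = g
g^2 = g·g = t
g^3 = t·g = f
The first power of g equal to the identity is g^3, so ord(g) = 3.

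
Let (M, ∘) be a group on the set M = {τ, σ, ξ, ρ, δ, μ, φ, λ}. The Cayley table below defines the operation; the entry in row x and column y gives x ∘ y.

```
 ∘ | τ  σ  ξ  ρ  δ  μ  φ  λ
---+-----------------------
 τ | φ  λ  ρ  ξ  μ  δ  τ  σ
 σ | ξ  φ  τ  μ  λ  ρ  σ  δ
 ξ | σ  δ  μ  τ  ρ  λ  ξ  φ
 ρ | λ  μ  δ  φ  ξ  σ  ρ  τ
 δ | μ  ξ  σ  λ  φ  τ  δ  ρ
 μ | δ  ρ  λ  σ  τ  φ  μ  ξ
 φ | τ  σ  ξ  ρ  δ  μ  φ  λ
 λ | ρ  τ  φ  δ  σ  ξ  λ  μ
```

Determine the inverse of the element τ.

τ

First locate the identity: row φ matches the header, so φ is the identity.
Scan row τ for φ: τ ∘ τ = φ. Hence τ^(-1) = τ.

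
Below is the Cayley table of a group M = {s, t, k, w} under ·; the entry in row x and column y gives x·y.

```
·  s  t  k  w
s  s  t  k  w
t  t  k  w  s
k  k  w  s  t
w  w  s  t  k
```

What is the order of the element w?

The identity element is s (its row matches the header).
w^1 = w
w^2 = w·w = k
w^3 = k·w = t
w^4 = t·w = s
The first power of w equal to the identity is w^4, so ord(w) = 4.
(Structurally, M here is isomorphic to the cyclic group Z_4.)

4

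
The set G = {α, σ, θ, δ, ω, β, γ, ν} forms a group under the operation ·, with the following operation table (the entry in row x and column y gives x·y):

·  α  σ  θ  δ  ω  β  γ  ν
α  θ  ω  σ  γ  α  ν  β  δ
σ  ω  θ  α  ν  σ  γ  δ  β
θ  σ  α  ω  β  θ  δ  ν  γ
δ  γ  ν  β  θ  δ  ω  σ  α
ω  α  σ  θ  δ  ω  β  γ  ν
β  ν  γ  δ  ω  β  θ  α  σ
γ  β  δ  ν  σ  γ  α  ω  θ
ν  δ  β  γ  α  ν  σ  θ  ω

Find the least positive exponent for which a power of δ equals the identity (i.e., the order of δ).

4

The identity element is ω (its row matches the header).
δ^1 = δ
δ^2 = δ·δ = θ
δ^3 = θ·δ = β
δ^4 = β·δ = ω
The first power of δ equal to the identity is δ^4, so ord(δ) = 4.
(Structurally, G here is isomorphic to Z_2 x Z_4.)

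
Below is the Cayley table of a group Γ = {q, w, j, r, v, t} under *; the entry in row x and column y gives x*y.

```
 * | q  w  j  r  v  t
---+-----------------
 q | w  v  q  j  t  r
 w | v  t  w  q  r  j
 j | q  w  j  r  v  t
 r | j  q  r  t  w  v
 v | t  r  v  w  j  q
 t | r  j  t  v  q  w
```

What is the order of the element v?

2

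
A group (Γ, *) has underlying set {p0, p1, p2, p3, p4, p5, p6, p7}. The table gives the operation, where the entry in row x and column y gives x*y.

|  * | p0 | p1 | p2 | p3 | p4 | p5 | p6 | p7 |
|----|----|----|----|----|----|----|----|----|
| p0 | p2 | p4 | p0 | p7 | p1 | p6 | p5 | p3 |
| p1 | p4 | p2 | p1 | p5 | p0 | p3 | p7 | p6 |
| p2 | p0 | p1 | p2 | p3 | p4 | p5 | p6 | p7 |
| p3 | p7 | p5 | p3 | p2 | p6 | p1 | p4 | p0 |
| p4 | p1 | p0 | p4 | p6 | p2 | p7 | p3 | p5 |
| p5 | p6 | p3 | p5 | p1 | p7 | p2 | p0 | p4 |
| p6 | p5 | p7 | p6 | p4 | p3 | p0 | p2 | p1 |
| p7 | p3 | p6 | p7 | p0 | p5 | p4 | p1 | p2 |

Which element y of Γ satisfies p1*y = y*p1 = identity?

First locate the identity: row p2 matches the header, so p2 is the identity.
Scan row p1 for p2: p1*p1 = p2. Hence p1^(-1) = p1.

p1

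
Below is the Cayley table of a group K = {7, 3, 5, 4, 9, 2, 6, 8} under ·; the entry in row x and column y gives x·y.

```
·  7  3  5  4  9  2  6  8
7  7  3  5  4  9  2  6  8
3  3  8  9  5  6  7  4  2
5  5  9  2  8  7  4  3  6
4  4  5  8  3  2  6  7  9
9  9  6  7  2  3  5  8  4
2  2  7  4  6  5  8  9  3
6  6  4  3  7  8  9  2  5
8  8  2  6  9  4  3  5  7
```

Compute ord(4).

The identity element is 7 (its row matches the header).
4^1 = 4
4^2 = 4·4 = 3
4^3 = 3·4 = 5
4^4 = 5·4 = 8
4^5 = 8·4 = 9
4^6 = 9·4 = 2
4^7 = 2·4 = 6
4^8 = 6·4 = 7
The first power of 4 equal to the identity is 4^8, so ord(4) = 8.

8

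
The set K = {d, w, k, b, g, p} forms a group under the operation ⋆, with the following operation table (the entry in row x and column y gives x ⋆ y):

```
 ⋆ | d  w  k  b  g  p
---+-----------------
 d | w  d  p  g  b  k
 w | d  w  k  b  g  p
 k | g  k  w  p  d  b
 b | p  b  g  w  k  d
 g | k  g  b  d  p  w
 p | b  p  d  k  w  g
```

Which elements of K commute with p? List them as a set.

Compare row p with column p entry by entry.
g ⋆ p = w = p ⋆ g, so g commutes with p.
b ⋆ p = d but p ⋆ b = k, so b does not.
Collecting the elements that commute with p: C(p) = {g, p, w}.

{g, p, w}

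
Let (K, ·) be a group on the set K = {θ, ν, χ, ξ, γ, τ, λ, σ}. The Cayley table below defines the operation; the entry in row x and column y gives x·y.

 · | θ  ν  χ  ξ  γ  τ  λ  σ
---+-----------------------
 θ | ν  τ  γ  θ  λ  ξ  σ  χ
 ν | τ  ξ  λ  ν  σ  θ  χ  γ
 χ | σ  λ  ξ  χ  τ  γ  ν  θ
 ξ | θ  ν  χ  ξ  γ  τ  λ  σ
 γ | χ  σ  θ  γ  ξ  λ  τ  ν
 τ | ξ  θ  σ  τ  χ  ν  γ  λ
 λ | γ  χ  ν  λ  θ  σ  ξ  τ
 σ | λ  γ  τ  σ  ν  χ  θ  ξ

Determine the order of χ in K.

2

The identity element is ξ (its row matches the header).
χ^1 = χ
χ^2 = χ·χ = ξ
The first power of χ equal to the identity is χ^2, so ord(χ) = 2.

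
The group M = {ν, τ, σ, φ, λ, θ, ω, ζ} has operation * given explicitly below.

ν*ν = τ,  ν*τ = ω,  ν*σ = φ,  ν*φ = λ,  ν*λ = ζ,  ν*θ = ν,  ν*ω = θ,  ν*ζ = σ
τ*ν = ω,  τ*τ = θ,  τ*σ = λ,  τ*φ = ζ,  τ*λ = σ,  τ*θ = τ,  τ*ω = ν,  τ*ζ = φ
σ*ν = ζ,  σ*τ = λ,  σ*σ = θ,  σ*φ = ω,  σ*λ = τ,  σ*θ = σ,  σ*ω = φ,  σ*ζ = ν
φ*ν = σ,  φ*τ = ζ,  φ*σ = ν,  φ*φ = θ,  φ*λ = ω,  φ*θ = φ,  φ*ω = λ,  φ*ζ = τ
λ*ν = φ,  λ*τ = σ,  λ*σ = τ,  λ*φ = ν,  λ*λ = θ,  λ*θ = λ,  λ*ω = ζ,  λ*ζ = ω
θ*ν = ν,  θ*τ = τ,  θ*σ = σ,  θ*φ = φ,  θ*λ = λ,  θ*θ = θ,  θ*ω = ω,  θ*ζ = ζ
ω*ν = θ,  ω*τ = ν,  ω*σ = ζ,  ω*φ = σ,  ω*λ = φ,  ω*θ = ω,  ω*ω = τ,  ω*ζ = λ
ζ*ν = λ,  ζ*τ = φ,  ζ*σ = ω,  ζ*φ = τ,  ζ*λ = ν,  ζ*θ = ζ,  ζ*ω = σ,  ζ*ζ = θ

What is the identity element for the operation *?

θ

The identity e satisfies e * x = x for all x, so its row in the table reproduces the column headers.
Row θ reads: ν, τ, σ, φ, λ, θ, ω, ζ — exactly the header order. So θ is the identity.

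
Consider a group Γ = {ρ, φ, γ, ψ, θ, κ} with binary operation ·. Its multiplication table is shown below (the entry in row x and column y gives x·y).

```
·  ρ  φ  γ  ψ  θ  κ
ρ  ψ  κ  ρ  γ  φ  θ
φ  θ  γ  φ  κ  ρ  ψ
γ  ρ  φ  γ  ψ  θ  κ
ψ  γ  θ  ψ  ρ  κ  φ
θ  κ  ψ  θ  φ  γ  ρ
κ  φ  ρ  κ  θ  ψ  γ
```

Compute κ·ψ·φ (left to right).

ψ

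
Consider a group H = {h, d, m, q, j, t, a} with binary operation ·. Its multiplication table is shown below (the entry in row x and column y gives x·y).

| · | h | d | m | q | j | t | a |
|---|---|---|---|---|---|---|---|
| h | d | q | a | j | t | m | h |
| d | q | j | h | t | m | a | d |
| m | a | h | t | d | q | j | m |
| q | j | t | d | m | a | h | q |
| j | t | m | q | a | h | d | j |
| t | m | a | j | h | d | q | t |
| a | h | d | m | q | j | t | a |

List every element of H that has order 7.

Identity is a. Compute the order of each non-identity element by repeated multiplication:
  h: h → d → q → j → t → m → a  (order 7)
  d: d → j → m → h → q → t → a  (order 7)
  m: m → t → j → q → d → h → a  (order 7)
  q: q → m → d → t → h → j → a  (order 7)
  j: j → h → t → d → m → q → a  (order 7)
  t: t → q → h → m → j → d → a  (order 7)
Elements of order 7: {d, h, j, m, q, t}.

{d, h, j, m, q, t}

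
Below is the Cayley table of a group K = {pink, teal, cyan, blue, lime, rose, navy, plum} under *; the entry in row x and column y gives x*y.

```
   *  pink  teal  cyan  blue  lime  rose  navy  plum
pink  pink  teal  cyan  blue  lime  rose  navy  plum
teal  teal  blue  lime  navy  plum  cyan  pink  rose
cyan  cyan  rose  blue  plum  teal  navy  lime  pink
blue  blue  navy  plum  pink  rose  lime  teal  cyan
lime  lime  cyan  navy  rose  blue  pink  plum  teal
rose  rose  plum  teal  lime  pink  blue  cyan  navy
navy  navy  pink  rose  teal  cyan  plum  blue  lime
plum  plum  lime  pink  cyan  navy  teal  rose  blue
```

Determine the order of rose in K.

4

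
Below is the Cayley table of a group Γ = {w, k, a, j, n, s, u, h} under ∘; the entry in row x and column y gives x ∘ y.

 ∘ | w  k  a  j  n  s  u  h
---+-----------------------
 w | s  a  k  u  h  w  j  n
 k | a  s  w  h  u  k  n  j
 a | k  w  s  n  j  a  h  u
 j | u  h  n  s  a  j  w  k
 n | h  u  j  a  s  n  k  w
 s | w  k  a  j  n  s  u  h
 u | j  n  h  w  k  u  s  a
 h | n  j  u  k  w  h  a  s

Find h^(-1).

First locate the identity: row s matches the header, so s is the identity.
Scan row h for s: h ∘ h = s. Hence h^(-1) = h.

h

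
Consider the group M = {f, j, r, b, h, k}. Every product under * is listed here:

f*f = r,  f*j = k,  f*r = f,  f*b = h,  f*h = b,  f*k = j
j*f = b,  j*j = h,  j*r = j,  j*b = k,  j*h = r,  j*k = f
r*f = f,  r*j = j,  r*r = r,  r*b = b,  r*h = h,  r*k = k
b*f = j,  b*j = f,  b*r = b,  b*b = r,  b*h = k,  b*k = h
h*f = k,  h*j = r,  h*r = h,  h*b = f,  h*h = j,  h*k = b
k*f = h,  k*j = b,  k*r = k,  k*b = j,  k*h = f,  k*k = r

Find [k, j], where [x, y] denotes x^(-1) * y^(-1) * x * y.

h

Identity is r; from the table k^(-1) = k and j^(-1) = h.
k * h = f
f * k = j
j * j = h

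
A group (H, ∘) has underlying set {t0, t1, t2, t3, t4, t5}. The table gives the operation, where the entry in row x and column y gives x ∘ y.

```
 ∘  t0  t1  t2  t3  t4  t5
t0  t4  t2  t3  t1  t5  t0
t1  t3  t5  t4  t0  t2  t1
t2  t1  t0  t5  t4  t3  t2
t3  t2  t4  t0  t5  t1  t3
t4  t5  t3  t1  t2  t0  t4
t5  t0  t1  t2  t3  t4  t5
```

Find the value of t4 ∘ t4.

Read row t4, column t4: t4 ∘ t4 = t0.

t0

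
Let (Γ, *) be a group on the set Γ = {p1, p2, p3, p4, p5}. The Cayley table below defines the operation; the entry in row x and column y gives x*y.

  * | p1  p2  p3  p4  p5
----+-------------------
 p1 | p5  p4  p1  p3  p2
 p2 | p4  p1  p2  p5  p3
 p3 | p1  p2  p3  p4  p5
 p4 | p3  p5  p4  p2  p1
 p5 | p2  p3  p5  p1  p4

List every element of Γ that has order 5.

Identity is p3. Compute the order of each non-identity element by repeated multiplication:
  p1: p1 → p5 → p2 → p4 → p3  (order 5)
  p2: p2 → p1 → p4 → p5 → p3  (order 5)
  p4: p4 → p2 → p5 → p1 → p3  (order 5)
  p5: p5 → p4 → p1 → p2 → p3  (order 5)
Elements of order 5: {p1, p2, p4, p5}.

{p1, p2, p4, p5}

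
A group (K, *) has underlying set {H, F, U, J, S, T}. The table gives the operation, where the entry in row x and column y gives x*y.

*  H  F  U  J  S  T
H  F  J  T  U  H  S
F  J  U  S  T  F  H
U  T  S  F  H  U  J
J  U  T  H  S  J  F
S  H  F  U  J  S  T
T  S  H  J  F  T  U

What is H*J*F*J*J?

S

H*J = U
U*F = S
S*J = J
J*J = S
(Structurally, K here is isomorphic to the cyclic group Z_6.)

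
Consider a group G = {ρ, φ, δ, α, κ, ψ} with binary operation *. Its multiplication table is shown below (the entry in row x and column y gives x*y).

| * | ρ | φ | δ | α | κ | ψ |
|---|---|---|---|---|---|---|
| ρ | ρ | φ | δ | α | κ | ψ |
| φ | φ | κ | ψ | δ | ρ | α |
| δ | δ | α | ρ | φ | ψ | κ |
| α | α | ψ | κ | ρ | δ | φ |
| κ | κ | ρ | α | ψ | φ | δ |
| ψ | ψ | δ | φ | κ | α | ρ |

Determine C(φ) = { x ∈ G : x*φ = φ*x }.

{κ, ρ, φ}

Compare row φ with column φ entry by entry.
κ*φ = ρ = φ*κ, so κ commutes with φ.
ψ*φ = δ but φ*ψ = α, so ψ does not.
Collecting the elements that commute with φ: C(φ) = {κ, ρ, φ}.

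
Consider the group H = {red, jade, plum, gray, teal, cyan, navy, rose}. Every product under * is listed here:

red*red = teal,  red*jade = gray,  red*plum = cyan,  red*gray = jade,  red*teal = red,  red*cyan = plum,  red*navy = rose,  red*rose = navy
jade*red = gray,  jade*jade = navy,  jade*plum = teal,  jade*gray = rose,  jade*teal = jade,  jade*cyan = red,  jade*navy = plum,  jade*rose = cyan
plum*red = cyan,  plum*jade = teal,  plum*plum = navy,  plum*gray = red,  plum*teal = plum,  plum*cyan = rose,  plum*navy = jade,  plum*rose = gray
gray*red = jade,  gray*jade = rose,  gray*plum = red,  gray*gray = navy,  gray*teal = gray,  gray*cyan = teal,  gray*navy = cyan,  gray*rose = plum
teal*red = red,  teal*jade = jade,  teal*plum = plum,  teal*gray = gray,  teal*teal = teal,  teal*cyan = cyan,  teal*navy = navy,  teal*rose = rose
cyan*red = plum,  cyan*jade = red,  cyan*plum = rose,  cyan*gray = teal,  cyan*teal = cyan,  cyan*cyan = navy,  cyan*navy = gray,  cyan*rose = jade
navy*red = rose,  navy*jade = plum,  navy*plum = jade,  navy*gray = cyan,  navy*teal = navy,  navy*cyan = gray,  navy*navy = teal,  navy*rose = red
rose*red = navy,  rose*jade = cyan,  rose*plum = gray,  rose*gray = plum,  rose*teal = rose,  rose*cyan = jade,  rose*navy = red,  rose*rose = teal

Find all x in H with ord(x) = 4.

{cyan, gray, jade, plum}

Identity is teal. Compute the order of each non-identity element by repeated multiplication:
  red: red → teal  (order 2)
  jade: jade → navy → plum → teal  (order 4)
  plum: plum → navy → jade → teal  (order 4)
  gray: gray → navy → cyan → teal  (order 4)
  cyan: cyan → navy → gray → teal  (order 4)
  navy: navy → teal  (order 2)
  rose: rose → teal  (order 2)
Elements of order 4: {cyan, gray, jade, plum}.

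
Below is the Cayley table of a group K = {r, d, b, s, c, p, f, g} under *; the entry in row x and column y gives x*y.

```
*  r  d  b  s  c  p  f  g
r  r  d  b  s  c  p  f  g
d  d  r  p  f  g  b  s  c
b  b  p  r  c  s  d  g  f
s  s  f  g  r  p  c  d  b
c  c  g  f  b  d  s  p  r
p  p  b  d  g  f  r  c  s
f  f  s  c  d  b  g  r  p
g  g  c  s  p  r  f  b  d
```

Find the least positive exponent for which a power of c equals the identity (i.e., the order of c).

The identity element is r (its row matches the header).
c^1 = c
c^2 = c*c = d
c^3 = d*c = g
c^4 = g*c = r
The first power of c equal to the identity is c^4, so ord(c) = 4.

4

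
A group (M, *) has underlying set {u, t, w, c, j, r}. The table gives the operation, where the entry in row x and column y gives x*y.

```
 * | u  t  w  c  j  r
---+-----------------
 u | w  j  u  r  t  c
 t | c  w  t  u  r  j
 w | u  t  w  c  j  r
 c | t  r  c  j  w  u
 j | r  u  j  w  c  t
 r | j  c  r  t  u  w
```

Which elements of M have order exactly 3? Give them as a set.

Identity is w. Compute the order of each non-identity element by repeated multiplication:
  u: u → w  (order 2)
  t: t → w  (order 2)
  c: c → j → w  (order 3)
  j: j → c → w  (order 3)
  r: r → w  (order 2)
Elements of order 3: {c, j}.
(Structurally, M here is isomorphic to the symmetric group S_3.)

{c, j}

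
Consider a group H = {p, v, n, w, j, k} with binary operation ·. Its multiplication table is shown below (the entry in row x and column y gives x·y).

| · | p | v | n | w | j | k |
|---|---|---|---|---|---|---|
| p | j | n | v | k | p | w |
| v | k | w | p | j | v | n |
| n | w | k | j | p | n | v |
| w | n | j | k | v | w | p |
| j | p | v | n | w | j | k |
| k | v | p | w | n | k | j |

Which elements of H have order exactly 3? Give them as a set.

{v, w}

Identity is j. Compute the order of each non-identity element by repeated multiplication:
  p: p → j  (order 2)
  v: v → w → j  (order 3)
  n: n → j  (order 2)
  w: w → v → j  (order 3)
  k: k → j  (order 2)
Elements of order 3: {v, w}.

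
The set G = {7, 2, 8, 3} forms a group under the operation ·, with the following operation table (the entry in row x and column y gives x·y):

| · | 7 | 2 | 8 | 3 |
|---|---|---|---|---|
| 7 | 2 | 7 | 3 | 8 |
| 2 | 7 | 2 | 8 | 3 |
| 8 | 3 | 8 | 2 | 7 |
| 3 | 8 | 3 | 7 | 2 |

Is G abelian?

Yes

Check whether the table is symmetric across its main diagonal.
Every entry (row x, col y) equals the entry (row y, col x), so G is abelian.
(In fact G ≅ the Klein four-group V_4.)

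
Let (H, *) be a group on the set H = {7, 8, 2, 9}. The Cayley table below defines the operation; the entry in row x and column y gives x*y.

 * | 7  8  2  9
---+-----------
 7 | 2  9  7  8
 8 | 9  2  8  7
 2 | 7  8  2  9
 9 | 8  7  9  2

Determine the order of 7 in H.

2

The identity element is 2 (its row matches the header).
7^1 = 7
7^2 = 7*7 = 2
The first power of 7 equal to the identity is 7^2, so ord(7) = 2.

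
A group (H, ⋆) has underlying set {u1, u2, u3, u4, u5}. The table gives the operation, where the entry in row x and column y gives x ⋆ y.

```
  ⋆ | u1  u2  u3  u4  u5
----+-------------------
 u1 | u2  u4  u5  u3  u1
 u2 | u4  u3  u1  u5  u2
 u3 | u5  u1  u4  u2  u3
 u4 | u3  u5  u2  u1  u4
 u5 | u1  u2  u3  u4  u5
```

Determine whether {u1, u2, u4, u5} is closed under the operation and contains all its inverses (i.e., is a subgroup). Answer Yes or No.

No

u2 ⋆ u2 = u3, which is not in {u1, u2, u4, u5}.
The subset is not closed under ⋆, so it is not a subgroup.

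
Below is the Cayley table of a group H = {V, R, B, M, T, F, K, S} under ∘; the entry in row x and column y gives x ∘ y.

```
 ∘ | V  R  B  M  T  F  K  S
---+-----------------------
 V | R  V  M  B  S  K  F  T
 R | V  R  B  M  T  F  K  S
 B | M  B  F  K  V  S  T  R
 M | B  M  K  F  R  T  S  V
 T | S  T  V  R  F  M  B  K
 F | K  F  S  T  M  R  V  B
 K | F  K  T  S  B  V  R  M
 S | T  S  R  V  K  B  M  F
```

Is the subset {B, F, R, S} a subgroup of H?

Yes

{B, F, R, S} contains the identity R.
Checking products: every product of two elements of {B, F, R, S} (read from the table) lies in {B, F, R, S}, so the set is closed.
In a finite group, a nonempty closed subset is a subgroup. So {B, F, R, S} ≤ H.
(Structurally, H here is isomorphic to Z_2 x Z_4.)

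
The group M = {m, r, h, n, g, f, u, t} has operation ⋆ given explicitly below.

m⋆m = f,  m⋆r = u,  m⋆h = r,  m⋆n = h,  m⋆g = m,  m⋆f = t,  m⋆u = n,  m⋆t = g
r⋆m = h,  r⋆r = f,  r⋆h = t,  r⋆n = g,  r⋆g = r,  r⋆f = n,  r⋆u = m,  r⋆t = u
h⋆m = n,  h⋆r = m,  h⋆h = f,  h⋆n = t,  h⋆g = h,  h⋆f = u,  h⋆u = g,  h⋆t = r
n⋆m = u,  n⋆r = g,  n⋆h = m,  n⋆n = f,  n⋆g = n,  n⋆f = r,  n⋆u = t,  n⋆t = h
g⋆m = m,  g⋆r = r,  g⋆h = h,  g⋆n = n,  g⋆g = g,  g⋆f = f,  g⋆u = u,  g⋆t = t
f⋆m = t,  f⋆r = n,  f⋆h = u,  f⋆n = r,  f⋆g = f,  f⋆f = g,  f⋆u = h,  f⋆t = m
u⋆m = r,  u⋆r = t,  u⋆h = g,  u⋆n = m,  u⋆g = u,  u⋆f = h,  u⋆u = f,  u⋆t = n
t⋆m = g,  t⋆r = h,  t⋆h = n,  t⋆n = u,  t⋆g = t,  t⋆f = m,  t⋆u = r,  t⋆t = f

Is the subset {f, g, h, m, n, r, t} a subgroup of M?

f ⋆ h = u, which is not in {f, g, h, m, n, r, t}.
The subset is not closed under ⋆, so it is not a subgroup.
(Structurally, M here is isomorphic to the quaternion group Q_8.)

No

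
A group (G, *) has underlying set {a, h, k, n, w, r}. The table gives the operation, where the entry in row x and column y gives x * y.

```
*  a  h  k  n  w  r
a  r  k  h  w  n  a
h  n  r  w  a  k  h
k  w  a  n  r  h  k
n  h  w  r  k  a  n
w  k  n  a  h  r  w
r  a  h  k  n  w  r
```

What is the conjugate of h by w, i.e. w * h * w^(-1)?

The identity is r. In row w, the entry r sits in column w, so w^(-1) = w.
w * h = n
n * w = a

a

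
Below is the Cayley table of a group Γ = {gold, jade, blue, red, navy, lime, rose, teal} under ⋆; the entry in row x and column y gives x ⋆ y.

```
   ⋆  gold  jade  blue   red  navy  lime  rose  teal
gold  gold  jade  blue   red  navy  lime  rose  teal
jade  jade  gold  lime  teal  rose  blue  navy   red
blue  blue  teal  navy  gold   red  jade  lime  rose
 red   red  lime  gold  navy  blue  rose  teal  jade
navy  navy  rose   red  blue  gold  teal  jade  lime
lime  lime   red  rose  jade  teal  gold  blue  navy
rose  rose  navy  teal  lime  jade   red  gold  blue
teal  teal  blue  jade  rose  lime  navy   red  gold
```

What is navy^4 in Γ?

navy^1 = navy
navy^2 = navy ⋆ navy = gold
navy^3 = gold ⋆ navy = navy
navy^4 = navy ⋆ navy = gold

gold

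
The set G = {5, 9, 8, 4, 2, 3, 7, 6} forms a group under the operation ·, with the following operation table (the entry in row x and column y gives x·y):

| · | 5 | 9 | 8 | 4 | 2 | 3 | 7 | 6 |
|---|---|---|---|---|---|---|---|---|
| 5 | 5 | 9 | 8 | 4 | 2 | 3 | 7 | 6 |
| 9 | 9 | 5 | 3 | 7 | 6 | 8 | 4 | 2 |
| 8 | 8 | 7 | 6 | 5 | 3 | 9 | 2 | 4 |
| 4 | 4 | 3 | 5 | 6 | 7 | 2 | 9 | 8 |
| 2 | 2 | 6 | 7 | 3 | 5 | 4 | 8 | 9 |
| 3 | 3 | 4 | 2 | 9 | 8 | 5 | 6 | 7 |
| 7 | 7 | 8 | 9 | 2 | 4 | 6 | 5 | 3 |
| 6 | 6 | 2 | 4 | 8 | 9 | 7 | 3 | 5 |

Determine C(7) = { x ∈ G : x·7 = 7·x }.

{3, 5, 6, 7}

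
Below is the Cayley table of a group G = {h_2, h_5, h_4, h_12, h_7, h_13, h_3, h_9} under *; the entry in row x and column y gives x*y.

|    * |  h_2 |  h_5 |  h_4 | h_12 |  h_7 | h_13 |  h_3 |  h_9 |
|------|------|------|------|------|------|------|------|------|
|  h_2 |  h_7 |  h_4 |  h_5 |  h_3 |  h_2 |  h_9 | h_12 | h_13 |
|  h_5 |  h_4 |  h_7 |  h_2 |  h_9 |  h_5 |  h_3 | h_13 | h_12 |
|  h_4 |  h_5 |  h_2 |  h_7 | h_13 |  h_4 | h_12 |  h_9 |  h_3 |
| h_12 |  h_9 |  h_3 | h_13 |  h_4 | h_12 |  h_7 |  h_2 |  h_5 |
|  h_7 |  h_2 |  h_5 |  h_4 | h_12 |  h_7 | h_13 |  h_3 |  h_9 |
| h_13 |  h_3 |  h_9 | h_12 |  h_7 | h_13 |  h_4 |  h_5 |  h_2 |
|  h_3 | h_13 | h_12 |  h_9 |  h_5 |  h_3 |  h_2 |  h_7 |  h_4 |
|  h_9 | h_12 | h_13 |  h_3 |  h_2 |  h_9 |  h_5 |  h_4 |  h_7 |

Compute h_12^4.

h_7

h_12^1 = h_12
h_12^2 = h_12*h_12 = h_4
h_12^3 = h_4*h_12 = h_13
h_12^4 = h_13*h_12 = h_7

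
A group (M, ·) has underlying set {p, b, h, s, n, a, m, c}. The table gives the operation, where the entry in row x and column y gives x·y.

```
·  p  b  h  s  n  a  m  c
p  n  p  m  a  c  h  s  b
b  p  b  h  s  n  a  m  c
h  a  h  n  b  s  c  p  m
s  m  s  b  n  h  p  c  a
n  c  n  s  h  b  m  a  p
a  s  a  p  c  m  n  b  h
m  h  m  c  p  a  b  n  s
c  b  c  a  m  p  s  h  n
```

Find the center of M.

An element z is central iff its row equals its column in the table.
For p: p·h = m ≠ a = h·p, so p ∉ Z.
Checking each element this way leaves Z(M) = {b, n}.
(Structurally, M here is isomorphic to the quaternion group Q_8.)

{b, n}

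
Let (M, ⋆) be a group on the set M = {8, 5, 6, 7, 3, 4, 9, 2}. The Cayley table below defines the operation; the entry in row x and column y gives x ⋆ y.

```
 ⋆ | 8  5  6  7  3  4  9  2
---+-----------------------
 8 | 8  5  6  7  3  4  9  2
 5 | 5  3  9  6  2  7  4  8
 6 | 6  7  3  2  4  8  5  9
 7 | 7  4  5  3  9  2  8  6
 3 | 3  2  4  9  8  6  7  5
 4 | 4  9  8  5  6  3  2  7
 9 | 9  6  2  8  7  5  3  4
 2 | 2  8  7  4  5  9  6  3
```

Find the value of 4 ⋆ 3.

Read row 4, column 3: 4 ⋆ 3 = 6.

6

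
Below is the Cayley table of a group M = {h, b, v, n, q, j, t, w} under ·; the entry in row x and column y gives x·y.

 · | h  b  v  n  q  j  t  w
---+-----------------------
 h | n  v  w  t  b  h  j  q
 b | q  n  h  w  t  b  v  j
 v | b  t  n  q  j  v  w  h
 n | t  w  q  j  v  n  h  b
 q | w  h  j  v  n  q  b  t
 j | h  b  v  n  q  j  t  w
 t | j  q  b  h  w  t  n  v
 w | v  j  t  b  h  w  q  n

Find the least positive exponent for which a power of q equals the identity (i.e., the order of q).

4

The identity element is j (its row matches the header).
q^1 = q
q^2 = q·q = n
q^3 = n·q = v
q^4 = v·q = j
The first power of q equal to the identity is q^4, so ord(q) = 4.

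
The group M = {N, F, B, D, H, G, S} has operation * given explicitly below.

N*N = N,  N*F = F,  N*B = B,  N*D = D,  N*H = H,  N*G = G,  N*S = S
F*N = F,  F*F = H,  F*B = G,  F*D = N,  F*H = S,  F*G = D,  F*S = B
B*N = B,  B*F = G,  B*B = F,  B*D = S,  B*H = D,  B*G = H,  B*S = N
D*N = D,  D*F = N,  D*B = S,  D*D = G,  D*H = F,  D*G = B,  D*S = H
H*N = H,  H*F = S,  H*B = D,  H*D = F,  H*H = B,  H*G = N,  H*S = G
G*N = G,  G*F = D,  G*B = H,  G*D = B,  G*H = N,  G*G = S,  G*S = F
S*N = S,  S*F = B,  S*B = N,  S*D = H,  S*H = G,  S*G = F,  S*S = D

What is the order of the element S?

The identity element is N (its row matches the header).
S^1 = S
S^2 = S * S = D
S^3 = D * S = H
S^4 = H * S = G
S^5 = G * S = F
S^6 = F * S = B
S^7 = B * S = N
The first power of S equal to the identity is S^7, so ord(S) = 7.

7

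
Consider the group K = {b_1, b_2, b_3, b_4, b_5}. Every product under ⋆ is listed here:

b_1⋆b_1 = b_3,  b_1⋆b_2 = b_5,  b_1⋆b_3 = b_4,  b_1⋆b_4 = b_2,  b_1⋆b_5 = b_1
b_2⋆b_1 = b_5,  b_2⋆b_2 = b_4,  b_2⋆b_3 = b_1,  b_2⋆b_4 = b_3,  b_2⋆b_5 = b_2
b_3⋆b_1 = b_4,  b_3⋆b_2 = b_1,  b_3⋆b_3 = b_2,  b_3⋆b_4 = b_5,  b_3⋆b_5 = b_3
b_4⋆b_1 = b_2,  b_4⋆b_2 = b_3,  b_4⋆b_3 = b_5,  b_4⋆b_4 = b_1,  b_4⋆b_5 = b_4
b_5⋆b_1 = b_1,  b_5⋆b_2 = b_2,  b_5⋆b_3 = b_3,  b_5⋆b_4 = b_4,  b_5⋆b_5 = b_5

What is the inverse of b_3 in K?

b_4

First locate the identity: row b_5 matches the header, so b_5 is the identity.
Scan row b_3 for b_5: b_3 ⋆ b_4 = b_5. Hence b_3^(-1) = b_4.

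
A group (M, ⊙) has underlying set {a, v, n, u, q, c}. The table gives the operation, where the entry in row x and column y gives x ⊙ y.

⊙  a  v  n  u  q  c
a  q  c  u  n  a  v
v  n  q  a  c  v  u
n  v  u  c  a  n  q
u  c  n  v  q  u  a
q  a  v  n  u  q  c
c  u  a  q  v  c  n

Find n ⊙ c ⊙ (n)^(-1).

The identity is q. In row n, the entry q sits in column c, so n^(-1) = c.
n ⊙ c = q
q ⊙ c = c
(Structurally, M here is isomorphic to the symmetric group S_3.)

c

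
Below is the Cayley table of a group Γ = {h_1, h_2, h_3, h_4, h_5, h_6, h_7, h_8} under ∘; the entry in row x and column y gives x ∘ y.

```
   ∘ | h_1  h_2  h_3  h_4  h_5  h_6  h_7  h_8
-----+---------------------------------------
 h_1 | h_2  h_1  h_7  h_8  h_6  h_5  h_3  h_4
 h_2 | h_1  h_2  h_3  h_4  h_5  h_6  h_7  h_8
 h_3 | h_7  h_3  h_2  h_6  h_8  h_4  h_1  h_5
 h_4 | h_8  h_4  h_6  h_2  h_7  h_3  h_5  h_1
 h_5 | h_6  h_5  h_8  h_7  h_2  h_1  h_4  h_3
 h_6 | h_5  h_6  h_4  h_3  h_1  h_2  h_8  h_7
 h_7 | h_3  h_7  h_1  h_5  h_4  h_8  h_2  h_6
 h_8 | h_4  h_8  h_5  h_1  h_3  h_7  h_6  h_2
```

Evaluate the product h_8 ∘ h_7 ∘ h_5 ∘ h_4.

h_8

h_8 ∘ h_7 = h_6
h_6 ∘ h_5 = h_1
h_1 ∘ h_4 = h_8
(Structurally, Γ here is isomorphic to the elementary abelian group (Z_2)^3.)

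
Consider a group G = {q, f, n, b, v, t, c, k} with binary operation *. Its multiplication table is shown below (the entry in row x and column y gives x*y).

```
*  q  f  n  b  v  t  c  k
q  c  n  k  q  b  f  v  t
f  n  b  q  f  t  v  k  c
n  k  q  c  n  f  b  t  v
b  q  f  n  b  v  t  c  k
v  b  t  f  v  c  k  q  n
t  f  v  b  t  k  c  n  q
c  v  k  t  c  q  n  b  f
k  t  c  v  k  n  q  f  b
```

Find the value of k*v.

n

Read row k, column v: k*v = n.
(Structurally, G here is isomorphic to Z_2 x Z_4.)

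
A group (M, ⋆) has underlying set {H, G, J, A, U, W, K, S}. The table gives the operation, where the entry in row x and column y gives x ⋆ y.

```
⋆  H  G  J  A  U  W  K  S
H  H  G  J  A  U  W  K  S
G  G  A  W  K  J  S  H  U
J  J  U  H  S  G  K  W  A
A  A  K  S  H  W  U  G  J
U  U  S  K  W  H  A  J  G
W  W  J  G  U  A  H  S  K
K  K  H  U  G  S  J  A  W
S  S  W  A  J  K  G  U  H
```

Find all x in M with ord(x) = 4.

{G, K}

Identity is H. Compute the order of each non-identity element by repeated multiplication:
  G: G → A → K → H  (order 4)
  J: J → H  (order 2)
  A: A → H  (order 2)
  U: U → H  (order 2)
  W: W → H  (order 2)
  K: K → A → G → H  (order 4)
  S: S → H  (order 2)
Elements of order 4: {G, K}.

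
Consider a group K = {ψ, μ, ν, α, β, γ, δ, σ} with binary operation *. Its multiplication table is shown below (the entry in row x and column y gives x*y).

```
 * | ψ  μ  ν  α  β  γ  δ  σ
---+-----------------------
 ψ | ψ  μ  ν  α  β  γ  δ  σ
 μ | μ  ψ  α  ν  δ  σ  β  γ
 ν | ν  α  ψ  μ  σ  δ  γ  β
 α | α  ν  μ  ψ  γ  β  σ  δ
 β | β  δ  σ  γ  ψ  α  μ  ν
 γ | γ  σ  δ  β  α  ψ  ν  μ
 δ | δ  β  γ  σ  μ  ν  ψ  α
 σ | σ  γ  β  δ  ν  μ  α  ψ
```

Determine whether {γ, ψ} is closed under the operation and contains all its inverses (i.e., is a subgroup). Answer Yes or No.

{γ, ψ} contains the identity ψ.
Checking products: every product of two elements of {γ, ψ} (read from the table) lies in {γ, ψ}, so the set is closed.
In a finite group, a nonempty closed subset is a subgroup. So {γ, ψ} ≤ K.

Yes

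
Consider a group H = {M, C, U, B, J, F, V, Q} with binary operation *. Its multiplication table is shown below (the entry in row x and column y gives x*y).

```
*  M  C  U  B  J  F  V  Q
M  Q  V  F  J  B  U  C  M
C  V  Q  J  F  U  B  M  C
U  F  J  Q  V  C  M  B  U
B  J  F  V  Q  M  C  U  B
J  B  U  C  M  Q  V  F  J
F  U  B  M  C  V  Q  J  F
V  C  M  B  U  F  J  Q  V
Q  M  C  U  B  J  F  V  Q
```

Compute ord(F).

2

The identity element is Q (its row matches the header).
F^1 = F
F^2 = F*F = Q
The first power of F equal to the identity is F^2, so ord(F) = 2.
(Structurally, H here is isomorphic to the elementary abelian group (Z_2)^3.)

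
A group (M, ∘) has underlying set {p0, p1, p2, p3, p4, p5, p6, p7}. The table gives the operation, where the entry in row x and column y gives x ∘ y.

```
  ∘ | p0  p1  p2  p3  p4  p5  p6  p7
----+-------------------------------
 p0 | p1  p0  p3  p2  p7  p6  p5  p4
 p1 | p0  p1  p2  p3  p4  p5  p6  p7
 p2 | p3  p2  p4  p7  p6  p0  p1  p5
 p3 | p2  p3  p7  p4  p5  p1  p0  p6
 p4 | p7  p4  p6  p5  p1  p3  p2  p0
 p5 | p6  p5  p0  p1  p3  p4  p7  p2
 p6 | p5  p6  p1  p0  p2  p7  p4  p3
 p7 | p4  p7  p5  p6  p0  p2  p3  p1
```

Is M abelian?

Yes

Check whether the table is symmetric across its main diagonal.
Every entry (row x, col y) equals the entry (row y, col x), so M is abelian.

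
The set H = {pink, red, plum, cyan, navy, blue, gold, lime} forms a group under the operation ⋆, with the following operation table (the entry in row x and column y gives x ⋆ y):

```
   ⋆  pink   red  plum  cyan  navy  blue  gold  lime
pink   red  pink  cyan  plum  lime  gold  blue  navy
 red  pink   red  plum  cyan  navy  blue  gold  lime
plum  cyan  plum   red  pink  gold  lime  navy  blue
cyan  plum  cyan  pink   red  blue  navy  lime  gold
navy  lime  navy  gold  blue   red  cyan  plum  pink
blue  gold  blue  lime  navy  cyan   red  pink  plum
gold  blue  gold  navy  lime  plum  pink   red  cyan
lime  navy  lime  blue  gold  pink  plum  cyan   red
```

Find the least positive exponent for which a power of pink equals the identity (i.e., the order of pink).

The identity element is red (its row matches the header).
pink^1 = pink
pink^2 = pink ⋆ pink = red
The first power of pink equal to the identity is pink^2, so ord(pink) = 2.

2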